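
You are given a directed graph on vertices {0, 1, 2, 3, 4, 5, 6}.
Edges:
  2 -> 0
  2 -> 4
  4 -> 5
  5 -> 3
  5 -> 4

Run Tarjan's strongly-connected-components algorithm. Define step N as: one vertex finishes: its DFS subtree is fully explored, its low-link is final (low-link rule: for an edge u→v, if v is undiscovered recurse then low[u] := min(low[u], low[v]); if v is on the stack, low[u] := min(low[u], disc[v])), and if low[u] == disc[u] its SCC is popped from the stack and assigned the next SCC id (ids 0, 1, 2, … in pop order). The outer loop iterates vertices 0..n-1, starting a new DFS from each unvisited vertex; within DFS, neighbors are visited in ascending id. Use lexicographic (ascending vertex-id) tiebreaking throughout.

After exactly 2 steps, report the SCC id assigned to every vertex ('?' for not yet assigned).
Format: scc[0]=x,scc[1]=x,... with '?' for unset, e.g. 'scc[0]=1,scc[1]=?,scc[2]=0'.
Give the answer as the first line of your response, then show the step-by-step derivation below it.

scc[0]=0,scc[1]=1,scc[2]=?,scc[3]=?,scc[4]=?,scc[5]=?,scc[6]=?

step 1: low=(low[0]=0,low[1]=?,low[2]=?,low[3]=?,low[4]=?,low[5]=?,low[6]=?); scc=(scc[0]=0,scc[1]=?,scc[2]=?,scc[3]=?,scc[4]=?,scc[5]=?,scc[6]=?)
step 2: low=(low[0]=0,low[1]=1,low[2]=?,low[3]=?,low[4]=?,low[5]=?,low[6]=?); scc=(scc[0]=0,scc[1]=1,scc[2]=?,scc[3]=?,scc[4]=?,scc[5]=?,scc[6]=?)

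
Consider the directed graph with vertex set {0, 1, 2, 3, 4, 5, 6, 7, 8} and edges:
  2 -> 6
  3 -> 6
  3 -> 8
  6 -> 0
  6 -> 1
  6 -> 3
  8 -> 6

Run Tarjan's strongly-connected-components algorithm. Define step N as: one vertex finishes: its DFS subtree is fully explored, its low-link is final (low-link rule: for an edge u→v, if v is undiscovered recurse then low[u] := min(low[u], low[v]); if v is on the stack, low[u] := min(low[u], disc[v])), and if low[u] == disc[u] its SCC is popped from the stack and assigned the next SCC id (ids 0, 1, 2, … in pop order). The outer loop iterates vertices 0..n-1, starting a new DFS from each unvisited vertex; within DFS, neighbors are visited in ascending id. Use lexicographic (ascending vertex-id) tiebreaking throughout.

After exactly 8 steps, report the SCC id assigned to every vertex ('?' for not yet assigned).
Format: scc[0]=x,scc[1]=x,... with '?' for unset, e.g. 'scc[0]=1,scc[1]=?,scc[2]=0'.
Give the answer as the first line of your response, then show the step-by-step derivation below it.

scc[0]=0,scc[1]=1,scc[2]=3,scc[3]=2,scc[4]=4,scc[5]=5,scc[6]=2,scc[7]=?,scc[8]=2

step 1: low=(low[0]=0,low[1]=?,low[2]=?,low[3]=?,low[4]=?,low[5]=?,low[6]=?,low[7]=?,low[8]=?); scc=(scc[0]=0,scc[1]=?,scc[2]=?,scc[3]=?,scc[4]=?,scc[5]=?,scc[6]=?,scc[7]=?,scc[8]=?)
step 2: low=(low[0]=0,low[1]=1,low[2]=?,low[3]=?,low[4]=?,low[5]=?,low[6]=?,low[7]=?,low[8]=?); scc=(scc[0]=0,scc[1]=1,scc[2]=?,scc[3]=?,scc[4]=?,scc[5]=?,scc[6]=?,scc[7]=?,scc[8]=?)
step 3: low=(low[0]=0,low[1]=1,low[2]=2,low[3]=3,low[4]=?,low[5]=?,low[6]=3,low[7]=?,low[8]=3); scc=(scc[0]=0,scc[1]=1,scc[2]=?,scc[3]=?,scc[4]=?,scc[5]=?,scc[6]=?,scc[7]=?,scc[8]=?)
step 4: low=(low[0]=0,low[1]=1,low[2]=2,low[3]=3,low[4]=?,low[5]=?,low[6]=3,low[7]=?,low[8]=3); scc=(scc[0]=0,scc[1]=1,scc[2]=?,scc[3]=?,scc[4]=?,scc[5]=?,scc[6]=?,scc[7]=?,scc[8]=?)
step 5: low=(low[0]=0,low[1]=1,low[2]=2,low[3]=3,low[4]=?,low[5]=?,low[6]=3,low[7]=?,low[8]=3); scc=(scc[0]=0,scc[1]=1,scc[2]=?,scc[3]=2,scc[4]=?,scc[5]=?,scc[6]=2,scc[7]=?,scc[8]=2)
step 6: low=(low[0]=0,low[1]=1,low[2]=2,low[3]=3,low[4]=?,low[5]=?,low[6]=3,low[7]=?,low[8]=3); scc=(scc[0]=0,scc[1]=1,scc[2]=3,scc[3]=2,scc[4]=?,scc[5]=?,scc[6]=2,scc[7]=?,scc[8]=2)
step 7: low=(low[0]=0,low[1]=1,low[2]=2,low[3]=3,low[4]=6,low[5]=?,low[6]=3,low[7]=?,low[8]=3); scc=(scc[0]=0,scc[1]=1,scc[2]=3,scc[3]=2,scc[4]=4,scc[5]=?,scc[6]=2,scc[7]=?,scc[8]=2)
step 8: low=(low[0]=0,low[1]=1,low[2]=2,low[3]=3,low[4]=6,low[5]=7,low[6]=3,low[7]=?,low[8]=3); scc=(scc[0]=0,scc[1]=1,scc[2]=3,scc[3]=2,scc[4]=4,scc[5]=5,scc[6]=2,scc[7]=?,scc[8]=2)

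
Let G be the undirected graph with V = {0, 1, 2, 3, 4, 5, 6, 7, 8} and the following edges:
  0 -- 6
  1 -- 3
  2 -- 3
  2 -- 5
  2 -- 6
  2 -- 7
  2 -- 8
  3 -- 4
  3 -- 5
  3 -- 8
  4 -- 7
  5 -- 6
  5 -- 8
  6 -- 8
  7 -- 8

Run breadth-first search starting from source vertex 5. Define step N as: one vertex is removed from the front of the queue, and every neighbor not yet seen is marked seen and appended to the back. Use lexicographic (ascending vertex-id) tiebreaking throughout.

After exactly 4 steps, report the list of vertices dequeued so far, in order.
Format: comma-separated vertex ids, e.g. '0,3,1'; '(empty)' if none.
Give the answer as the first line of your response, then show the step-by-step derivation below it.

5,2,3,6

step 1: dequeue 5; queue=[2,3,6,8]; order=5
step 2: dequeue 2; queue=[3,6,8,7]; order=5,2
step 3: dequeue 3; queue=[6,8,7,1,4]; order=5,2,3
step 4: dequeue 6; queue=[8,7,1,4,0]; order=5,2,3,6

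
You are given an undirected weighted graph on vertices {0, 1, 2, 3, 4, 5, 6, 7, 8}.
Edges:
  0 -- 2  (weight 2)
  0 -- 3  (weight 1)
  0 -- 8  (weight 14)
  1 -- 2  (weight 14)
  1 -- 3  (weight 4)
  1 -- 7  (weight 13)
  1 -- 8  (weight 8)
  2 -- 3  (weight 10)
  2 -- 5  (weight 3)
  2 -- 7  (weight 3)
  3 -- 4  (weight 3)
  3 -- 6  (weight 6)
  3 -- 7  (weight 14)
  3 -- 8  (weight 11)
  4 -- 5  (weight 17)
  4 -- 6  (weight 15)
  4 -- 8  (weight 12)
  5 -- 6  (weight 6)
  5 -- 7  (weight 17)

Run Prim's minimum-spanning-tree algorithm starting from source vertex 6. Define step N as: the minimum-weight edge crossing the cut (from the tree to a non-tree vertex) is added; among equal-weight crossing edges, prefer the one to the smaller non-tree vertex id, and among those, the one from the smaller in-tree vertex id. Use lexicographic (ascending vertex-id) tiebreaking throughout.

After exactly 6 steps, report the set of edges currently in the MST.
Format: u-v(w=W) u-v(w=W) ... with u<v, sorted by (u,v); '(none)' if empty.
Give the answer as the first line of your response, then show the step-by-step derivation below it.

0-2(w=2) 0-3(w=1) 2-5(w=3) 2-7(w=3) 3-4(w=3) 3-6(w=6)

step 1: add edge 3-6 (w=6); MST = {3-6(w=6)}
step 2: add edge 0-3 (w=1); MST = {0-3(w=1) 3-6(w=6)}
step 3: add edge 0-2 (w=2); MST = {0-2(w=2) 0-3(w=1) 3-6(w=6)}
step 4: add edge 3-4 (w=3); MST = {0-2(w=2) 0-3(w=1) 3-4(w=3) 3-6(w=6)}
step 5: add edge 2-5 (w=3); MST = {0-2(w=2) 0-3(w=1) 2-5(w=3) 3-4(w=3) 3-6(w=6)}
step 6: add edge 2-7 (w=3); MST = {0-2(w=2) 0-3(w=1) 2-5(w=3) 2-7(w=3) 3-4(w=3) 3-6(w=6)}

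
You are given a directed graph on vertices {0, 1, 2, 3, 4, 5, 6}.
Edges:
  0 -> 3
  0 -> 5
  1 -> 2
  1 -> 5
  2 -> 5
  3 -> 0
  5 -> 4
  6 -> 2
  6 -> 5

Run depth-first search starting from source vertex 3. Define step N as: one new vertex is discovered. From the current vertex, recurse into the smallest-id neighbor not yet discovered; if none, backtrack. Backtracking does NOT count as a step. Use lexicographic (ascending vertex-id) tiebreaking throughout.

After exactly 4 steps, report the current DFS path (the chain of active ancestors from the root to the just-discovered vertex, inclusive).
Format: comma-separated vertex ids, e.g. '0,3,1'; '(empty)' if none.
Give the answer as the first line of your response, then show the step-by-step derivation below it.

3,0,5,4

step 1: discover 3; path=3; order=3
step 2: discover 0; path=3>0; order=3,0
step 3: discover 5; path=3>0>5; order=3,0,5
step 4: discover 4; path=3>0>5>4; order=3,0,5,4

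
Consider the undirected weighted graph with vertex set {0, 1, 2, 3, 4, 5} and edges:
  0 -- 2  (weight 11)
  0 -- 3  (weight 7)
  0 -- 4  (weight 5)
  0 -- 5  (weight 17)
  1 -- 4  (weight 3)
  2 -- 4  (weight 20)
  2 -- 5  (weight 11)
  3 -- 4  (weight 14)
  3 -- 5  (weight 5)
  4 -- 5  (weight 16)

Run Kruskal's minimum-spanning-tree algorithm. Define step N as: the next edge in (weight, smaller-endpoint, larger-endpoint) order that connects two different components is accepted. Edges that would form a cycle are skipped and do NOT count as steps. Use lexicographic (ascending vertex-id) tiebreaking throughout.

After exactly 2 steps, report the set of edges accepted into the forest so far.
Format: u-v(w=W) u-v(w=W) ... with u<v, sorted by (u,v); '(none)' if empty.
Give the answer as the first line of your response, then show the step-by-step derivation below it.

0-4(w=5) 1-4(w=3)

step 1: add edge 1-4 (w=3); MST = {1-4(w=3)}
step 2: add edge 0-4 (w=5); MST = {0-4(w=5) 1-4(w=3)}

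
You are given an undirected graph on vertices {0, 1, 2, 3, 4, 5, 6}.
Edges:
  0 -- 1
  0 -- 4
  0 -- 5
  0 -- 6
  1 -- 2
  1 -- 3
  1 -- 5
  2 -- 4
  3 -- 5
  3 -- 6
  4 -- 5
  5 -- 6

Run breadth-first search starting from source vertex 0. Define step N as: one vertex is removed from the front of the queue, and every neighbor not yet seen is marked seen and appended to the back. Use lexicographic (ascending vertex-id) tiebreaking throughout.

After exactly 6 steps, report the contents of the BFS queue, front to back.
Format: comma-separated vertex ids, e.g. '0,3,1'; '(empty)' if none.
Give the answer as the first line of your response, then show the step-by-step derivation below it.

3

step 1: dequeue 0; queue=[1,4,5,6]; order=0
step 2: dequeue 1; queue=[4,5,6,2,3]; order=0,1
step 3: dequeue 4; queue=[5,6,2,3]; order=0,1,4
step 4: dequeue 5; queue=[6,2,3]; order=0,1,4,5
step 5: dequeue 6; queue=[2,3]; order=0,1,4,5,6
step 6: dequeue 2; queue=[3]; order=0,1,4,5,6,2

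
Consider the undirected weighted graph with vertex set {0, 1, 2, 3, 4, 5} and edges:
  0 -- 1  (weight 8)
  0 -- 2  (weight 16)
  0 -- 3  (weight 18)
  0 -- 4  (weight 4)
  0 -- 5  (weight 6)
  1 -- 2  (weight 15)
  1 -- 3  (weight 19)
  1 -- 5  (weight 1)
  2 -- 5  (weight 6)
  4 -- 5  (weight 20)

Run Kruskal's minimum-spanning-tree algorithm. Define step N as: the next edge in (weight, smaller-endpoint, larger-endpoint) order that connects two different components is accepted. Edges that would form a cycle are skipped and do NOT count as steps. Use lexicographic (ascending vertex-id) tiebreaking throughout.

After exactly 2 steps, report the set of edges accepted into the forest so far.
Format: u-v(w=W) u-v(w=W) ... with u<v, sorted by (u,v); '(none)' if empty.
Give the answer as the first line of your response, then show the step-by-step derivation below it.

0-4(w=4) 1-5(w=1)

step 1: add edge 1-5 (w=1); MST = {1-5(w=1)}
step 2: add edge 0-4 (w=4); MST = {0-4(w=4) 1-5(w=1)}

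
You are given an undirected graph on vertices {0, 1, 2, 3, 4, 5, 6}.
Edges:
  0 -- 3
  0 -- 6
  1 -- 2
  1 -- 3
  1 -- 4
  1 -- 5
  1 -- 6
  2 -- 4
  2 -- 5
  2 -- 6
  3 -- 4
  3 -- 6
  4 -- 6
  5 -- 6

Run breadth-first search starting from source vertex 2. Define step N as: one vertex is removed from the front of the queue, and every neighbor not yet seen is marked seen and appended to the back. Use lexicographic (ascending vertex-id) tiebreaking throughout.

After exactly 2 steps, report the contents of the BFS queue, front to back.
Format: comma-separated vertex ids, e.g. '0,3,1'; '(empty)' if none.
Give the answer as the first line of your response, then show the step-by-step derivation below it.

4,5,6,3

step 1: dequeue 2; queue=[1,4,5,6]; order=2
step 2: dequeue 1; queue=[4,5,6,3]; order=2,1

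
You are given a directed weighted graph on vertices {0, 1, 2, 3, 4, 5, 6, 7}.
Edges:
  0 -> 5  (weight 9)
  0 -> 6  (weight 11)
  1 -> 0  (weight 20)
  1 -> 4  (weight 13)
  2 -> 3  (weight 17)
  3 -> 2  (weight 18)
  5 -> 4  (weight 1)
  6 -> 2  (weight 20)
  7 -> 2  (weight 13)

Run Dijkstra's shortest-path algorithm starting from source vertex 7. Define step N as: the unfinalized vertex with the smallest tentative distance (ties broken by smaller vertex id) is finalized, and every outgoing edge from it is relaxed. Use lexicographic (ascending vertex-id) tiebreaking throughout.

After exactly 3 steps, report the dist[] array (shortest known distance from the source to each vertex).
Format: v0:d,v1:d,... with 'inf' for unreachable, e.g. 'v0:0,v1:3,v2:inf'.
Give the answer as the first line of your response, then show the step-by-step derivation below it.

v0:inf,v1:inf,v2:13,v3:30,v4:inf,v5:inf,v6:inf,v7:0

step 1: dist = v0:inf,v1:inf,v2:13,v3:inf,v4:inf,v5:inf,v6:inf,v7:0
step 2: dist = v0:inf,v1:inf,v2:13,v3:30,v4:inf,v5:inf,v6:inf,v7:0
step 3: dist = v0:inf,v1:inf,v2:13,v3:30,v4:inf,v5:inf,v6:inf,v7:0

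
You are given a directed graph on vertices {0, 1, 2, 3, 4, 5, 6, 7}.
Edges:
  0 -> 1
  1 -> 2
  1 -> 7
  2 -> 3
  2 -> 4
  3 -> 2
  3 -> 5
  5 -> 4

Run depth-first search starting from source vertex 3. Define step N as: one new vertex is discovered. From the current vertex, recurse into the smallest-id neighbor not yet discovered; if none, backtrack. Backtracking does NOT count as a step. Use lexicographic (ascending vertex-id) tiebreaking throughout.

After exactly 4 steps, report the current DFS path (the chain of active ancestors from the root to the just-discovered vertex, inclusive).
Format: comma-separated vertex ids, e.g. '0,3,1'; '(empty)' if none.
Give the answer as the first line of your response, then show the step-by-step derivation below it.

3,5

step 1: discover 3; path=3; order=3
step 2: discover 2; path=3>2; order=3,2
step 3: discover 4; path=3>2>4; order=3,2,4
step 4: discover 5; path=3>5; order=3,2,4,5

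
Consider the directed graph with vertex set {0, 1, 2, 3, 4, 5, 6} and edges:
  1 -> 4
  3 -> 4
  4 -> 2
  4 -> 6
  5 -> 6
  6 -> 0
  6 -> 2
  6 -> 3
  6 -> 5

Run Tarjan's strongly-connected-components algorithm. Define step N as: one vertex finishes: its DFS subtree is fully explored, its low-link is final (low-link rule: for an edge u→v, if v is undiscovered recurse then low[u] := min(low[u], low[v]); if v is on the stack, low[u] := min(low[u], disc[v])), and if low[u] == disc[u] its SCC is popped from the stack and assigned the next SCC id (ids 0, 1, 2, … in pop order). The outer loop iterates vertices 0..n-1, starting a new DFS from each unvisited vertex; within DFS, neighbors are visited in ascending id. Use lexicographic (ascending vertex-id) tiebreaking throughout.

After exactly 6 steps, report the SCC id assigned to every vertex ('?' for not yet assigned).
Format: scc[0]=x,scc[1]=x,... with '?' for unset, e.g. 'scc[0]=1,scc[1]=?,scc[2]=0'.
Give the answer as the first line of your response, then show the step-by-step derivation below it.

scc[0]=0,scc[1]=?,scc[2]=1,scc[3]=2,scc[4]=2,scc[5]=2,scc[6]=2

step 1: low=(low[0]=0,low[1]=?,low[2]=?,low[3]=?,low[4]=?,low[5]=?,low[6]=?); scc=(scc[0]=0,scc[1]=?,scc[2]=?,scc[3]=?,scc[4]=?,scc[5]=?,scc[6]=?)
step 2: low=(low[0]=0,low[1]=1,low[2]=3,low[3]=?,low[4]=2,low[5]=?,low[6]=?); scc=(scc[0]=0,scc[1]=?,scc[2]=1,scc[3]=?,scc[4]=?,scc[5]=?,scc[6]=?)
step 3: low=(low[0]=0,low[1]=1,low[2]=3,low[3]=2,low[4]=2,low[5]=?,low[6]=4); scc=(scc[0]=0,scc[1]=?,scc[2]=1,scc[3]=?,scc[4]=?,scc[5]=?,scc[6]=?)
step 4: low=(low[0]=0,low[1]=1,low[2]=3,low[3]=2,low[4]=2,low[5]=4,low[6]=2); scc=(scc[0]=0,scc[1]=?,scc[2]=1,scc[3]=?,scc[4]=?,scc[5]=?,scc[6]=?)
step 5: low=(low[0]=0,low[1]=1,low[2]=3,low[3]=2,low[4]=2,low[5]=4,low[6]=2); scc=(scc[0]=0,scc[1]=?,scc[2]=1,scc[3]=?,scc[4]=?,scc[5]=?,scc[6]=?)
step 6: low=(low[0]=0,low[1]=1,low[2]=3,low[3]=2,low[4]=2,low[5]=4,low[6]=2); scc=(scc[0]=0,scc[1]=?,scc[2]=1,scc[3]=2,scc[4]=2,scc[5]=2,scc[6]=2)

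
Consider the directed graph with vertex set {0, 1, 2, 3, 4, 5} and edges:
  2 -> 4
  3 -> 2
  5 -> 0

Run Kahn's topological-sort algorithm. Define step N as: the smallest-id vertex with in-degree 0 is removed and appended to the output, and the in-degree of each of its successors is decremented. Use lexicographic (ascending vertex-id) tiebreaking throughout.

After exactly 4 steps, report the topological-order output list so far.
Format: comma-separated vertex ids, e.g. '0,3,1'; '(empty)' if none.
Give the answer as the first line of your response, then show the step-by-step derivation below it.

1,3,2,4

step 1: output 1; order=[1]; indeg=(1,0,1,0,1,0)
step 2: output 3; order=[1,3]; indeg=(1,0,0,0,1,0)
step 3: output 2; order=[1,3,2]; indeg=(1,0,0,0,0,0)
step 4: output 4; order=[1,3,2,4]; indeg=(1,0,0,0,0,0)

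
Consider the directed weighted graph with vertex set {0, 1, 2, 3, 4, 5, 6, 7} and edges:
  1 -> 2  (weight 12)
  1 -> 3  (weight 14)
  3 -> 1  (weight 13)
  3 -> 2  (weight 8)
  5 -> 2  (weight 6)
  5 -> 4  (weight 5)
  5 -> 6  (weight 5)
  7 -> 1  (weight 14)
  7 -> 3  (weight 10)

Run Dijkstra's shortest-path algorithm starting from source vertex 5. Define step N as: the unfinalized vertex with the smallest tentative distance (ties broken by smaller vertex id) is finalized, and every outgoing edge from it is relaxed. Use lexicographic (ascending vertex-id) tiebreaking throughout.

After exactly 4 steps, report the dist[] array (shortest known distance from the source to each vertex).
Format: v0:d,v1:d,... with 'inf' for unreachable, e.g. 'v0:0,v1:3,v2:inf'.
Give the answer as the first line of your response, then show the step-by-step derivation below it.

v0:inf,v1:inf,v2:6,v3:inf,v4:5,v5:0,v6:5,v7:inf

step 1: dist = v0:inf,v1:inf,v2:6,v3:inf,v4:5,v5:0,v6:5,v7:inf
step 2: dist = v0:inf,v1:inf,v2:6,v3:inf,v4:5,v5:0,v6:5,v7:inf
step 3: dist = v0:inf,v1:inf,v2:6,v3:inf,v4:5,v5:0,v6:5,v7:inf
step 4: dist = v0:inf,v1:inf,v2:6,v3:inf,v4:5,v5:0,v6:5,v7:inf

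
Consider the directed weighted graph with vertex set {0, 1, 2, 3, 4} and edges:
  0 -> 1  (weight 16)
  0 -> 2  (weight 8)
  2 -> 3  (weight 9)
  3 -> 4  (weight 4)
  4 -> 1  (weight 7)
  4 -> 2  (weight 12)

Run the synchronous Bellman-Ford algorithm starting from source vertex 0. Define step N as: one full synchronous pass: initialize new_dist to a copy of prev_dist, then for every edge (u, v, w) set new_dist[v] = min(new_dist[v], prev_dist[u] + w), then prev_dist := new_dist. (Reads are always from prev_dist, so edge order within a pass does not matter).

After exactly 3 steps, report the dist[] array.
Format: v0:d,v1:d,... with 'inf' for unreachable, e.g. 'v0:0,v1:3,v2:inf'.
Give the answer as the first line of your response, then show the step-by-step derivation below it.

v0:0,v1:16,v2:8,v3:17,v4:21

step 1: dist = v0:0,v1:16,v2:8,v3:inf,v4:inf
step 2: dist = v0:0,v1:16,v2:8,v3:17,v4:inf
step 3: dist = v0:0,v1:16,v2:8,v3:17,v4:21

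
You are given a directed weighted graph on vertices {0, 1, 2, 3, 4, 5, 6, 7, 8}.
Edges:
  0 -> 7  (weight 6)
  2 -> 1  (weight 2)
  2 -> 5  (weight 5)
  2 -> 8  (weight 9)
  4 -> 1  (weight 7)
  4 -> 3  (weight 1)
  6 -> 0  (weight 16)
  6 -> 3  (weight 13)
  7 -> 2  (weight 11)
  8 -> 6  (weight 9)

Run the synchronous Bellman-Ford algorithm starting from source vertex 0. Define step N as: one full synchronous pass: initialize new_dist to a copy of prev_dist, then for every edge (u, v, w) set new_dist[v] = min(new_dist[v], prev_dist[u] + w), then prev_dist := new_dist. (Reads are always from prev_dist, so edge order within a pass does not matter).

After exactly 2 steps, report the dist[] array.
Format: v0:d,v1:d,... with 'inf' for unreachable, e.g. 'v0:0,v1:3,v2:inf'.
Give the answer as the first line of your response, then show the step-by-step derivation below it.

v0:0,v1:inf,v2:17,v3:inf,v4:inf,v5:inf,v6:inf,v7:6,v8:inf

step 1: dist = v0:0,v1:inf,v2:inf,v3:inf,v4:inf,v5:inf,v6:inf,v7:6,v8:inf
step 2: dist = v0:0,v1:inf,v2:17,v3:inf,v4:inf,v5:inf,v6:inf,v7:6,v8:inf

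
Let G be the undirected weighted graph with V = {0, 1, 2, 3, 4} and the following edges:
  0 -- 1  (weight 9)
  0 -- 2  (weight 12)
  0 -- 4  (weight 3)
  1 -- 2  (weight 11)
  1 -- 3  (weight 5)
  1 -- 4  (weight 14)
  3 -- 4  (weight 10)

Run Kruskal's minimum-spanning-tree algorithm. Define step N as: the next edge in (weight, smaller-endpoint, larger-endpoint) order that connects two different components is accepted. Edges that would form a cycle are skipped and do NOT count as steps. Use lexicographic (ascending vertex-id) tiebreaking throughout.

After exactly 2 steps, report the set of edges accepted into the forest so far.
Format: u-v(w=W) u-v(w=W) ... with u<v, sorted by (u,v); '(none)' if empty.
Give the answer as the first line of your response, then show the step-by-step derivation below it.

0-4(w=3) 1-3(w=5)

step 1: add edge 0-4 (w=3); MST = {0-4(w=3)}
step 2: add edge 1-3 (w=5); MST = {0-4(w=3) 1-3(w=5)}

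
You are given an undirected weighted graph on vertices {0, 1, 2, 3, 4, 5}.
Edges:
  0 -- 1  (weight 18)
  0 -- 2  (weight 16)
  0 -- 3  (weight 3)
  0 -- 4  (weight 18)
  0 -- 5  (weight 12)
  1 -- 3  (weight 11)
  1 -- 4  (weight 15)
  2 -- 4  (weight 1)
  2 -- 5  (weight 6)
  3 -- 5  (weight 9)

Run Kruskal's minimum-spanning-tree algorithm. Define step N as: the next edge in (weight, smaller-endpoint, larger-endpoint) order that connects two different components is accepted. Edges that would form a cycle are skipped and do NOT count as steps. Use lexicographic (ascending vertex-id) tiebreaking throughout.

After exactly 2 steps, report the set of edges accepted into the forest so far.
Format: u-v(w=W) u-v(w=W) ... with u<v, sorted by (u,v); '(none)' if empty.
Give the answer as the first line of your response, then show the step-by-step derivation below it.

0-3(w=3) 2-4(w=1)

step 1: add edge 2-4 (w=1); MST = {2-4(w=1)}
step 2: add edge 0-3 (w=3); MST = {0-3(w=3) 2-4(w=1)}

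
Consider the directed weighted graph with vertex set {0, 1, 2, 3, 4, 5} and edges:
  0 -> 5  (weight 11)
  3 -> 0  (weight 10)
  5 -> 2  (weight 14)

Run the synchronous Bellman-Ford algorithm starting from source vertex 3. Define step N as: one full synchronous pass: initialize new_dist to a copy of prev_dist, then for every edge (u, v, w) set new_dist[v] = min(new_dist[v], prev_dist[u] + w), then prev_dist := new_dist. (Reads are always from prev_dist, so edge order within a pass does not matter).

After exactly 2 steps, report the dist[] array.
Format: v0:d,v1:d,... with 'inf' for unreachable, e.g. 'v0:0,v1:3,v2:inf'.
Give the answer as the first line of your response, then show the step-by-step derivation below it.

v0:10,v1:inf,v2:inf,v3:0,v4:inf,v5:21

step 1: dist = v0:10,v1:inf,v2:inf,v3:0,v4:inf,v5:inf
step 2: dist = v0:10,v1:inf,v2:inf,v3:0,v4:inf,v5:21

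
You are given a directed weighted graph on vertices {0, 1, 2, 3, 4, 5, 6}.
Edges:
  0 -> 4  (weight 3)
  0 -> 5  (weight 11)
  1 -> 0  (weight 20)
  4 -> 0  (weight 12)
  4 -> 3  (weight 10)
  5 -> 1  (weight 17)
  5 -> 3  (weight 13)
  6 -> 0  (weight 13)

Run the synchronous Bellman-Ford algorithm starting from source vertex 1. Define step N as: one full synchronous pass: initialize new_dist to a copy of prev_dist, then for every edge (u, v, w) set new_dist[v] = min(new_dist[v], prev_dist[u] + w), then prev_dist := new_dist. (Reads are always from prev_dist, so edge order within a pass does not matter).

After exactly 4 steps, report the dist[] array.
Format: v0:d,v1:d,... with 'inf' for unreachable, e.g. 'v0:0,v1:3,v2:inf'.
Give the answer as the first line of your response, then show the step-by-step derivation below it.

v0:20,v1:0,v2:inf,v3:33,v4:23,v5:31,v6:inf

step 1: dist = v0:20,v1:0,v2:inf,v3:inf,v4:inf,v5:inf,v6:inf
step 2: dist = v0:20,v1:0,v2:inf,v3:inf,v4:23,v5:31,v6:inf
step 3: dist = v0:20,v1:0,v2:inf,v3:33,v4:23,v5:31,v6:inf
step 4: dist = v0:20,v1:0,v2:inf,v3:33,v4:23,v5:31,v6:inf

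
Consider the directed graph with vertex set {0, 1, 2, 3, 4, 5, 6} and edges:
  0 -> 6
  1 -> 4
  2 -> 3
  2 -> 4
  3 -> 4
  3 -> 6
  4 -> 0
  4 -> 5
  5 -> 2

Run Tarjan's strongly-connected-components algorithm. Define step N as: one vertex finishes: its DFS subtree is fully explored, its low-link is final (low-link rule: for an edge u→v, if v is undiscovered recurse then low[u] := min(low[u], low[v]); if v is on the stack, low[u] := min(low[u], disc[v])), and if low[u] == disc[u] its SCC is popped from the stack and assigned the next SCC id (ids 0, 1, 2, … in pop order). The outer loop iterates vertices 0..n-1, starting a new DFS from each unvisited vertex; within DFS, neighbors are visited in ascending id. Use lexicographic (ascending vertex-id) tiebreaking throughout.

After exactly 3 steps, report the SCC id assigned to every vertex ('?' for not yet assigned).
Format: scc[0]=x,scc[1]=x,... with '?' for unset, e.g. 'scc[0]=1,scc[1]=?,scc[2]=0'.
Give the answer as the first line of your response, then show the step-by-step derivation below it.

scc[0]=1,scc[1]=?,scc[2]=?,scc[3]=?,scc[4]=?,scc[5]=?,scc[6]=0

step 1: low=(low[0]=0,low[1]=?,low[2]=?,low[3]=?,low[4]=?,low[5]=?,low[6]=1); scc=(scc[0]=?,scc[1]=?,scc[2]=?,scc[3]=?,scc[4]=?,scc[5]=?,scc[6]=0)
step 2: low=(low[0]=0,low[1]=?,low[2]=?,low[3]=?,low[4]=?,low[5]=?,low[6]=1); scc=(scc[0]=1,scc[1]=?,scc[2]=?,scc[3]=?,scc[4]=?,scc[5]=?,scc[6]=0)
step 3: low=(low[0]=0,low[1]=2,low[2]=5,low[3]=3,low[4]=3,low[5]=4,low[6]=1); scc=(scc[0]=1,scc[1]=?,scc[2]=?,scc[3]=?,scc[4]=?,scc[5]=?,scc[6]=0)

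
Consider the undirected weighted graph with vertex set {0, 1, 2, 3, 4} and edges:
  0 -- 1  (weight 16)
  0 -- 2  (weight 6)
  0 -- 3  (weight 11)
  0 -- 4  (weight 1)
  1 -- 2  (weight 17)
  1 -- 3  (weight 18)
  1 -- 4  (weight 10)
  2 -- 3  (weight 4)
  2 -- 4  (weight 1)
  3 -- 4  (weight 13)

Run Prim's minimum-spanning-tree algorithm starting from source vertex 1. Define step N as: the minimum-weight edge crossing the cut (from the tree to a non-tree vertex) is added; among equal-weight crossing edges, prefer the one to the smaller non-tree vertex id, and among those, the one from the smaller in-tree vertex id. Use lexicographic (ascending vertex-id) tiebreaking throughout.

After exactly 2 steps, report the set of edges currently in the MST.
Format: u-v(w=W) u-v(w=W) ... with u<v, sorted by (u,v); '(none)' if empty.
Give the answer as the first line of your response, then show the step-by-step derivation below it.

0-4(w=1) 1-4(w=10)

step 1: add edge 1-4 (w=10); MST = {1-4(w=10)}
step 2: add edge 0-4 (w=1); MST = {0-4(w=1) 1-4(w=10)}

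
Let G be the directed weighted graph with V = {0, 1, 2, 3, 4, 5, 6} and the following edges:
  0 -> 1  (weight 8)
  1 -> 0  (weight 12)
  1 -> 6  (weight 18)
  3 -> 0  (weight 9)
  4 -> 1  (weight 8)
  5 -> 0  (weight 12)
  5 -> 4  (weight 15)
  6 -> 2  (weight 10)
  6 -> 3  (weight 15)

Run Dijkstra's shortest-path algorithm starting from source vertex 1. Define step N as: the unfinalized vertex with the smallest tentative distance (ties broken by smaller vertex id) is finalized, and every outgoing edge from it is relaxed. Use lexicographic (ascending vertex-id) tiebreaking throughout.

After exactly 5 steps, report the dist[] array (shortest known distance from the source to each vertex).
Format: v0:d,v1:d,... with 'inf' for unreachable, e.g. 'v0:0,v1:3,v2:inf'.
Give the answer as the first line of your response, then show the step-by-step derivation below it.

v0:12,v1:0,v2:28,v3:33,v4:inf,v5:inf,v6:18

step 1: dist = v0:12,v1:0,v2:inf,v3:inf,v4:inf,v5:inf,v6:18
step 2: dist = v0:12,v1:0,v2:inf,v3:inf,v4:inf,v5:inf,v6:18
step 3: dist = v0:12,v1:0,v2:28,v3:33,v4:inf,v5:inf,v6:18
step 4: dist = v0:12,v1:0,v2:28,v3:33,v4:inf,v5:inf,v6:18
step 5: dist = v0:12,v1:0,v2:28,v3:33,v4:inf,v5:inf,v6:18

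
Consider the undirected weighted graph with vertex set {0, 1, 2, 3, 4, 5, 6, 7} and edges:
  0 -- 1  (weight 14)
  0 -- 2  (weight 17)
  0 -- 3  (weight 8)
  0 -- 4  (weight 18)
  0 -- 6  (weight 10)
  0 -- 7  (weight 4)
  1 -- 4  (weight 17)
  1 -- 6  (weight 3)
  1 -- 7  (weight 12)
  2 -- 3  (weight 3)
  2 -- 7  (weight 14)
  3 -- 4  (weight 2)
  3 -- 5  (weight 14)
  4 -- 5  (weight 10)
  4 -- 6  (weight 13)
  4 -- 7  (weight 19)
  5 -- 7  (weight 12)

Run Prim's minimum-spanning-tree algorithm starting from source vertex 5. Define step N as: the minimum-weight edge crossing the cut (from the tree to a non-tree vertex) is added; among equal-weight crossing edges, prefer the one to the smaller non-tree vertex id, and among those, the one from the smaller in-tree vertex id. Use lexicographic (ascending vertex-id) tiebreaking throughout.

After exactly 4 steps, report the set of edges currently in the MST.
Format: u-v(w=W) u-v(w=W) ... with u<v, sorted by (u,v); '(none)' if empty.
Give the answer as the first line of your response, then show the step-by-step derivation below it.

0-3(w=8) 2-3(w=3) 3-4(w=2) 4-5(w=10)

step 1: add edge 4-5 (w=10); MST = {4-5(w=10)}
step 2: add edge 3-4 (w=2); MST = {3-4(w=2) 4-5(w=10)}
step 3: add edge 2-3 (w=3); MST = {2-3(w=3) 3-4(w=2) 4-5(w=10)}
step 4: add edge 0-3 (w=8); MST = {0-3(w=8) 2-3(w=3) 3-4(w=2) 4-5(w=10)}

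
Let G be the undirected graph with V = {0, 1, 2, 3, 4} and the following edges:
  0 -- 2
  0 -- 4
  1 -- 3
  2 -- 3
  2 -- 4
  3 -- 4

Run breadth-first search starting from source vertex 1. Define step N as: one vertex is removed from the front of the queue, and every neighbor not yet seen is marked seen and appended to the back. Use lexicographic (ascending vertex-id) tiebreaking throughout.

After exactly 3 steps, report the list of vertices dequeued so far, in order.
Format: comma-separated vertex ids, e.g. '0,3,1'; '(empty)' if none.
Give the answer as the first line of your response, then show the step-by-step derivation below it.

1,3,2

step 1: dequeue 1; queue=[3]; order=1
step 2: dequeue 3; queue=[2,4]; order=1,3
step 3: dequeue 2; queue=[4,0]; order=1,3,2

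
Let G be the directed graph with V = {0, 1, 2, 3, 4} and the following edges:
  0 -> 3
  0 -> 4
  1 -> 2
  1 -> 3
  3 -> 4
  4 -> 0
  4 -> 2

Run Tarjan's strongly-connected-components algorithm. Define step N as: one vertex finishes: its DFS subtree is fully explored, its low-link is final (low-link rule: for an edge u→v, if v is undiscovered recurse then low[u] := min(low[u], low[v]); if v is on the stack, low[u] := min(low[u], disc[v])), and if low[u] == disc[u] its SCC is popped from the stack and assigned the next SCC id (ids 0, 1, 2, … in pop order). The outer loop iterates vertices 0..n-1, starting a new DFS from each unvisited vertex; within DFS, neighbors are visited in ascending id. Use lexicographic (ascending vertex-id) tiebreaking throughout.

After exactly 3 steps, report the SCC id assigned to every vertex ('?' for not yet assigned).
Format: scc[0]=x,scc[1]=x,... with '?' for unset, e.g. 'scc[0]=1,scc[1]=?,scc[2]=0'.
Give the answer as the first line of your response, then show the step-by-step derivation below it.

scc[0]=?,scc[1]=?,scc[2]=0,scc[3]=?,scc[4]=?

step 1: low=(low[0]=0,low[1]=?,low[2]=3,low[3]=1,low[4]=0); scc=(scc[0]=?,scc[1]=?,scc[2]=0,scc[3]=?,scc[4]=?)
step 2: low=(low[0]=0,low[1]=?,low[2]=3,low[3]=1,low[4]=0); scc=(scc[0]=?,scc[1]=?,scc[2]=0,scc[3]=?,scc[4]=?)
step 3: low=(low[0]=0,low[1]=?,low[2]=3,low[3]=0,low[4]=0); scc=(scc[0]=?,scc[1]=?,scc[2]=0,scc[3]=?,scc[4]=?)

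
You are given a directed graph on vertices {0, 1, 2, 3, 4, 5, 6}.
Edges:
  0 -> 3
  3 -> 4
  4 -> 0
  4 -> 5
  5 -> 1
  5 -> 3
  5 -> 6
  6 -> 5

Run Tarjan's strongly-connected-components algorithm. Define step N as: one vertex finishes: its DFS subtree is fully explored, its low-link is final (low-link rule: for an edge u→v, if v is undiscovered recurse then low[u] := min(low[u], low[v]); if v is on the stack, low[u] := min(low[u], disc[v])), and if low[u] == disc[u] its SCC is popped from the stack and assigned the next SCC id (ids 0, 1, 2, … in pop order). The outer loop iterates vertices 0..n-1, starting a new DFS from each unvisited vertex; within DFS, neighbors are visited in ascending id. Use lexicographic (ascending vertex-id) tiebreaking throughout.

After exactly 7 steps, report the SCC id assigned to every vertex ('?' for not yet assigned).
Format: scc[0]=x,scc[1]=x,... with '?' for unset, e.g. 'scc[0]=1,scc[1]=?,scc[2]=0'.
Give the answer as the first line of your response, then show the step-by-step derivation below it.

scc[0]=1,scc[1]=0,scc[2]=2,scc[3]=1,scc[4]=1,scc[5]=1,scc[6]=1

step 1: low=(low[0]=0,low[1]=4,low[2]=?,low[3]=1,low[4]=0,low[5]=3,low[6]=?); scc=(scc[0]=?,scc[1]=0,scc[2]=?,scc[3]=?,scc[4]=?,scc[5]=?,scc[6]=?)
step 2: low=(low[0]=0,low[1]=4,low[2]=?,low[3]=1,low[4]=0,low[5]=1,low[6]=3); scc=(scc[0]=?,scc[1]=0,scc[2]=?,scc[3]=?,scc[4]=?,scc[5]=?,scc[6]=?)
step 3: low=(low[0]=0,low[1]=4,low[2]=?,low[3]=1,low[4]=0,low[5]=1,low[6]=3); scc=(scc[0]=?,scc[1]=0,scc[2]=?,scc[3]=?,scc[4]=?,scc[5]=?,scc[6]=?)
step 4: low=(low[0]=0,low[1]=4,low[2]=?,low[3]=1,low[4]=0,low[5]=1,low[6]=3); scc=(scc[0]=?,scc[1]=0,scc[2]=?,scc[3]=?,scc[4]=?,scc[5]=?,scc[6]=?)
step 5: low=(low[0]=0,low[1]=4,low[2]=?,low[3]=0,low[4]=0,low[5]=1,low[6]=3); scc=(scc[0]=?,scc[1]=0,scc[2]=?,scc[3]=?,scc[4]=?,scc[5]=?,scc[6]=?)
step 6: low=(low[0]=0,low[1]=4,low[2]=?,low[3]=0,low[4]=0,low[5]=1,low[6]=3); scc=(scc[0]=1,scc[1]=0,scc[2]=?,scc[3]=1,scc[4]=1,scc[5]=1,scc[6]=1)
step 7: low=(low[0]=0,low[1]=4,low[2]=6,low[3]=0,low[4]=0,low[5]=1,low[6]=3); scc=(scc[0]=1,scc[1]=0,scc[2]=2,scc[3]=1,scc[4]=1,scc[5]=1,scc[6]=1)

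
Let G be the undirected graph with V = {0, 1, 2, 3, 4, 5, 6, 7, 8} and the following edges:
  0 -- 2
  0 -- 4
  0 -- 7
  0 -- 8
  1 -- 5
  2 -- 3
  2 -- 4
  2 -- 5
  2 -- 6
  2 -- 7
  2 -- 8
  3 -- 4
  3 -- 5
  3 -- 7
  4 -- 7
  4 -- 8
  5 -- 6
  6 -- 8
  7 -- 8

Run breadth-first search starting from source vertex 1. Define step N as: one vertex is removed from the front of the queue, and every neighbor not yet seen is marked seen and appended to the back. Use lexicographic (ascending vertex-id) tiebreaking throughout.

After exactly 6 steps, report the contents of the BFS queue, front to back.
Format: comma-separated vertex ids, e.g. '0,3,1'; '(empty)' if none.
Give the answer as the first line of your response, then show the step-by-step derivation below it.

4,7,8

step 1: dequeue 1; queue=[5]; order=1
step 2: dequeue 5; queue=[2,3,6]; order=1,5
step 3: dequeue 2; queue=[3,6,0,4,7,8]; order=1,5,2
step 4: dequeue 3; queue=[6,0,4,7,8]; order=1,5,2,3
step 5: dequeue 6; queue=[0,4,7,8]; order=1,5,2,3,6
step 6: dequeue 0; queue=[4,7,8]; order=1,5,2,3,6,0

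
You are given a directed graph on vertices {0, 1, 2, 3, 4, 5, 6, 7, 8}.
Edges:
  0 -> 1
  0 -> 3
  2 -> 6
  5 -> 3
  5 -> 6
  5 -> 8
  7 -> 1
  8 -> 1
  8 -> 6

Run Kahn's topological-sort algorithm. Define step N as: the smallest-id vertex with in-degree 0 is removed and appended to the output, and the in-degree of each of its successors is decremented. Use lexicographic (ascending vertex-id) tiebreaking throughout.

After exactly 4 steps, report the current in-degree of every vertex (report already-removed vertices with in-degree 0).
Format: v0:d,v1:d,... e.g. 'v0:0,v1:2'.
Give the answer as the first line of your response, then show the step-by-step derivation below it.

v0:0,v1:2,v2:0,v3:0,v4:0,v5:0,v6:1,v7:0,v8:0

step 1: output 0; order=[0]; indeg=(0,2,0,1,0,0,3,0,1)
step 2: output 2; order=[0,2]; indeg=(0,2,0,1,0,0,2,0,1)
step 3: output 4; order=[0,2,4]; indeg=(0,2,0,1,0,0,2,0,1)
step 4: output 5; order=[0,2,4,5]; indeg=(0,2,0,0,0,0,1,0,0)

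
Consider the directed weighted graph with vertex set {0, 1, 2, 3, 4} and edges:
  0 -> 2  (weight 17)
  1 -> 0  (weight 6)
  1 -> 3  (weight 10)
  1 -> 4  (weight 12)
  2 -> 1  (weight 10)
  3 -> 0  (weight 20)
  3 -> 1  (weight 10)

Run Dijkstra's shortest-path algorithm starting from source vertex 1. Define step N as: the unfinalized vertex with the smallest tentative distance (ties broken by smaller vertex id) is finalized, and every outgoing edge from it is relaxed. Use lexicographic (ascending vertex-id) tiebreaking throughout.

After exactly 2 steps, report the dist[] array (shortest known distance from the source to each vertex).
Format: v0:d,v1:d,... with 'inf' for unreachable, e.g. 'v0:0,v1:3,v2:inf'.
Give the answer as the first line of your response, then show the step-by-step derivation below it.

v0:6,v1:0,v2:23,v3:10,v4:12

step 1: dist = v0:6,v1:0,v2:inf,v3:10,v4:12
step 2: dist = v0:6,v1:0,v2:23,v3:10,v4:12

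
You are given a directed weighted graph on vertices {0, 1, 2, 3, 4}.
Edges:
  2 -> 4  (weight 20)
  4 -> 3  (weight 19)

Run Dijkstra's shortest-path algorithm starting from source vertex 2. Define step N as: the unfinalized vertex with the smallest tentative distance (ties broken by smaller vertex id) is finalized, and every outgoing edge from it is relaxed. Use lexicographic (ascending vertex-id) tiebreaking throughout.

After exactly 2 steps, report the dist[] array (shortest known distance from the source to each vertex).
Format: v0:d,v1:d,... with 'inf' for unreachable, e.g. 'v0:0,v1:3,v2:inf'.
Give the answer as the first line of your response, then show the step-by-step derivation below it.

v0:inf,v1:inf,v2:0,v3:39,v4:20

step 1: dist = v0:inf,v1:inf,v2:0,v3:inf,v4:20
step 2: dist = v0:inf,v1:inf,v2:0,v3:39,v4:20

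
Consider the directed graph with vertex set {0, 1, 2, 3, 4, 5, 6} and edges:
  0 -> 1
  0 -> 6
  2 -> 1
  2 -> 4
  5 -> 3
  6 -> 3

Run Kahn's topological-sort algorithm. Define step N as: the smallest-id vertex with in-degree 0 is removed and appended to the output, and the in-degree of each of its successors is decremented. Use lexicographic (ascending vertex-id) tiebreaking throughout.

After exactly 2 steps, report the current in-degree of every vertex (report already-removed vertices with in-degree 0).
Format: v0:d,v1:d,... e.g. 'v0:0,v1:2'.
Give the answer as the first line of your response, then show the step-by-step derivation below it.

v0:0,v1:0,v2:0,v3:2,v4:0,v5:0,v6:0

step 1: output 0; order=[0]; indeg=(0,1,0,2,1,0,0)
step 2: output 2; order=[0,2]; indeg=(0,0,0,2,0,0,0)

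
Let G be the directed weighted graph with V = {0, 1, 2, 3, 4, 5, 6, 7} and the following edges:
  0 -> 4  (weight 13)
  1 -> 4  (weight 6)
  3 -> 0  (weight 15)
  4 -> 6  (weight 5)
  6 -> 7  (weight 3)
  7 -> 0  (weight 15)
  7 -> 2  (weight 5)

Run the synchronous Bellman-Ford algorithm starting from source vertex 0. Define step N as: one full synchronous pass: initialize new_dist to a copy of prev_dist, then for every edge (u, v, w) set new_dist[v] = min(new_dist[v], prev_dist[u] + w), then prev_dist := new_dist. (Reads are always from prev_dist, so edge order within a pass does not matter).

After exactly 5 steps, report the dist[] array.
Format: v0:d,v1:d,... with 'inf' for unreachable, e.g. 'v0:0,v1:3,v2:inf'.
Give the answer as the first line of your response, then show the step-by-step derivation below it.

v0:0,v1:inf,v2:26,v3:inf,v4:13,v5:inf,v6:18,v7:21

step 1: dist = v0:0,v1:inf,v2:inf,v3:inf,v4:13,v5:inf,v6:inf,v7:inf
step 2: dist = v0:0,v1:inf,v2:inf,v3:inf,v4:13,v5:inf,v6:18,v7:inf
step 3: dist = v0:0,v1:inf,v2:inf,v3:inf,v4:13,v5:inf,v6:18,v7:21
step 4: dist = v0:0,v1:inf,v2:26,v3:inf,v4:13,v5:inf,v6:18,v7:21
step 5: dist = v0:0,v1:inf,v2:26,v3:inf,v4:13,v5:inf,v6:18,v7:21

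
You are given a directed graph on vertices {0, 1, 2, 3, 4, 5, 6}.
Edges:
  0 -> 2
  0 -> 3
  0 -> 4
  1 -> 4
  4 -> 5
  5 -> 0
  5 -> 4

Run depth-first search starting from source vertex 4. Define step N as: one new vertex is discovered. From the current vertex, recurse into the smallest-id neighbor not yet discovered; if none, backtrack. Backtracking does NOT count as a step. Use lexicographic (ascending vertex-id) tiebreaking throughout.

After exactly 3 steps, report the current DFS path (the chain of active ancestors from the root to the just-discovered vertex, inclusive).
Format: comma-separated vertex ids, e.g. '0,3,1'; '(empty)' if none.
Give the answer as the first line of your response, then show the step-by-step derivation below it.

4,5,0

step 1: discover 4; path=4; order=4
step 2: discover 5; path=4>5; order=4,5
step 3: discover 0; path=4>5>0; order=4,5,0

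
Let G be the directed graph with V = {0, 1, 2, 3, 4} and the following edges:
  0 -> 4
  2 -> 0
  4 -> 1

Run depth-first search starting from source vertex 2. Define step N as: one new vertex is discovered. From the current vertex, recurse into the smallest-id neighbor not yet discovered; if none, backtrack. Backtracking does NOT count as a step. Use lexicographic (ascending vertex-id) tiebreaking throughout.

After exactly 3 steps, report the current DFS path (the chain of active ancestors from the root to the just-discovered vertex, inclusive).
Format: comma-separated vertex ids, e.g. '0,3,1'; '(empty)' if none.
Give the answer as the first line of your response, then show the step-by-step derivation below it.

2,0,4

step 1: discover 2; path=2; order=2
step 2: discover 0; path=2>0; order=2,0
step 3: discover 4; path=2>0>4; order=2,0,4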